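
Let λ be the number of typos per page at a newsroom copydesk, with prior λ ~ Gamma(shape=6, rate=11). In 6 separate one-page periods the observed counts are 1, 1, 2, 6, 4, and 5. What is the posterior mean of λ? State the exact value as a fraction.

25/17

Total count: 1 + 1 + 2 + 6 + 4 + 5 = 19.
Total exposure: 6 pages.
Gamma(α, β) with Poisson data over total exposure Σt gives posterior Gamma(α+Σx, β+Σt) = Gamma(25, 17).
Posterior mean = α'/β' = 25/17.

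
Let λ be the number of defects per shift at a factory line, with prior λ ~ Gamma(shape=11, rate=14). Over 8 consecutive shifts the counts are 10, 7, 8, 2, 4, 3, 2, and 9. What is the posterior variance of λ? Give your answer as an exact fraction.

14/121

Total count: 10 + 7 + 8 + 2 + 4 + 3 + 2 + 9 = 45.
Total exposure: 8 shifts.
The Gamma prior is conjugate for the Poisson rate, so λ | data ~ Gamma(11+45, 14+8) = Gamma(56, 22).
Posterior variance = α'/β'² = 56/484 = 14/121.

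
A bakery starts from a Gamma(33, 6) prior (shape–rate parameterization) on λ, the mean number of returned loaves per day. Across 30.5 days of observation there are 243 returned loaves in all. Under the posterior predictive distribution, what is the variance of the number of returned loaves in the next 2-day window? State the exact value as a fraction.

85008/5329

Total count 243 over total exposure 30.5 days.
Conjugate update: add total count to the shape and total exposure to the rate, giving Gamma(276, 73/2).
The posterior predictive for a window of length T is Negative Binomial with variance T·α'·(β'+T)/β'² = 2·276·(77/2)/(5329/4) = 85008/5329.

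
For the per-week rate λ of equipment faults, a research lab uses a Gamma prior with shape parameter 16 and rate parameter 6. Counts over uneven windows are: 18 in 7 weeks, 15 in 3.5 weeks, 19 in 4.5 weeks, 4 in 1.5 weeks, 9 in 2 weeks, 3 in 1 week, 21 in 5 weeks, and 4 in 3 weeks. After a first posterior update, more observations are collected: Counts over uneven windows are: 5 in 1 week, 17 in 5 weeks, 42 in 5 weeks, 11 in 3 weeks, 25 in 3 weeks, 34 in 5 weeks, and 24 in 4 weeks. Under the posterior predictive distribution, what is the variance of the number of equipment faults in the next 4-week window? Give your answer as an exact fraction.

Total count: 18 + 15 + 19 + 4 + 9 + 3 + 21 + 4 = 93.
Total exposure: 7 + 3.5 + 4.5 + 1.5 + 2 + 1 + 5 + 3 = 27.5 weeks.
After the first batch: Gamma(16 + 93, 6 + 27.5) = Gamma(109, 67/2).
Total count: 5 + 17 + 42 + 11 + 25 + 34 + 24 = 158.
Total exposure: 1 + 5 + 5 + 3 + 3 + 5 + 4 = 26 weeks.
After the second batch: Gamma(109 + 158, 67/2 + 26) = Gamma(267, 119/2).
The posterior predictive for a window of length T is Negative Binomial with variance T·α'·(β'+T)/β'² = 4·267·(127/2)/(14161/4) = 271272/14161.

271272/14161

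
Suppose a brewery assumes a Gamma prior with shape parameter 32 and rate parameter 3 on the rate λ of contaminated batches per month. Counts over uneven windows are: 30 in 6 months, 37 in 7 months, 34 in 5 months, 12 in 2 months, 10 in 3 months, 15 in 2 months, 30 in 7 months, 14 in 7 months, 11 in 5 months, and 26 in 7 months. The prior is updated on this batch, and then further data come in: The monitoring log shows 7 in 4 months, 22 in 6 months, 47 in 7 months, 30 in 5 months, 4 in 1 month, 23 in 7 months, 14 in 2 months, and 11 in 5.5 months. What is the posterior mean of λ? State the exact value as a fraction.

818/183

Total count: 30 + 37 + 34 + 12 + 10 + 15 + 30 + 14 + 11 + 26 = 219.
Total exposure: 6 + 7 + 5 + 2 + 3 + 2 + 7 + 7 + 5 + 7 = 51 months.
After the first batch: Gamma(32 + 219, 3 + 51) = Gamma(251, 54).
Total count: 7 + 22 + 47 + 30 + 4 + 23 + 14 + 11 = 158.
Total exposure: 4 + 6 + 7 + 5 + 1 + 7 + 2 + 5.5 = 37.5 months.
After the second batch: Gamma(251 + 158, 54 + 37.5) = Gamma(409, 183/2).
Posterior mean = α'/β' = 409/(183/2) = 818/183.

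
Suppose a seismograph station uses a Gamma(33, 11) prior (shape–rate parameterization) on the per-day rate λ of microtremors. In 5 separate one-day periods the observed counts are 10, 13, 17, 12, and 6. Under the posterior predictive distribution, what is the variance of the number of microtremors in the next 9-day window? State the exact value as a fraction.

20475/256

Total count: 10 + 13 + 17 + 12 + 6 = 58.
Total exposure: 5 days.
The Gamma prior is conjugate for the Poisson rate, so λ | data ~ Gamma(33+58, 11+5) = Gamma(91, 16).
The posterior predictive for a window of length T is Negative Binomial with variance T·α'·(β'+T)/β'² = 9·91·25/256 = 20475/256.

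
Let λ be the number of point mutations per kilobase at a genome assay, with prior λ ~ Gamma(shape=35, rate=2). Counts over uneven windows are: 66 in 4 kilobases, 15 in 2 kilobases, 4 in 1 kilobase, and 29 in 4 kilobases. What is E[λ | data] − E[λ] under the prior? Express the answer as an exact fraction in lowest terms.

-157/26

Total count: 66 + 15 + 4 + 29 = 114.
Total exposure: 4 + 2 + 1 + 4 = 11 kilobases.
By Gamma–Poisson conjugacy, the posterior is Gamma(α + Σx, β + Σt) = Gamma(35 + 114, 2 + 11) = Gamma(149, 13).
Posterior mean = 149/13 = 149/13; prior mean = 35/2 = 35/2. Difference = 149/13 − 35/2 = -157/26.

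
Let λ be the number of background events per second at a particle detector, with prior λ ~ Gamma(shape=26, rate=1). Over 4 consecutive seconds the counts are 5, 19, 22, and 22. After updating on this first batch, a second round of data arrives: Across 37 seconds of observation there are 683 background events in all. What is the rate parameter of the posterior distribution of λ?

42

Total count: 5 + 19 + 22 + 22 = 68.
Total exposure: 4 seconds.
After the first batch: Gamma(26 + 68, 1 + 4) = Gamma(94, 5).
Total count 683 over total exposure 37 seconds.
After the second batch: Gamma(94 + 683, 5 + 37) = Gamma(777, 42).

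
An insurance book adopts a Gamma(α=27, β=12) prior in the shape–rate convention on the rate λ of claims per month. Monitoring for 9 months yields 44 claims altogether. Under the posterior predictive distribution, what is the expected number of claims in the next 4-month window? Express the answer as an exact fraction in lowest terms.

284/21

Total count 44 over total exposure 9 months.
Gamma(α, β) with Poisson data over total exposure Σt gives posterior Gamma(α+Σx, β+Σt) = Gamma(71, 21).
Predictive mean over a 4-month window = T·E[λ|data] = 4·71/21 = 284/21.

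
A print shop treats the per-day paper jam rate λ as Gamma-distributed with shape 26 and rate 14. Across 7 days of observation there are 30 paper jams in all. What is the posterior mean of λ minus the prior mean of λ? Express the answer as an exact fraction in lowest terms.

17/21

Total count 30 over total exposure 7 days.
Conjugate update: add total count to the shape and total exposure to the rate, giving Gamma(56, 21).
Posterior mean = 56/21 = 8/3; prior mean = 26/14 = 13/7. Difference = 8/3 − 13/7 = 17/21.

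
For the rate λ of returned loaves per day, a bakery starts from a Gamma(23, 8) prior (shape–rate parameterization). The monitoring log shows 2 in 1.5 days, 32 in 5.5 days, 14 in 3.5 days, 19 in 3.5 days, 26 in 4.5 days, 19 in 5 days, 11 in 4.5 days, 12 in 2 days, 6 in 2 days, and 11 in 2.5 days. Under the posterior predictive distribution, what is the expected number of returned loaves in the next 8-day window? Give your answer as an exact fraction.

560/17

Total count: 2 + 32 + 14 + 19 + 26 + 19 + 11 + 12 + 6 + 11 = 152.
Total exposure: 1.5 + 5.5 + 3.5 + 3.5 + 4.5 + 5 + 4.5 + 2 + 2 + 2.5 = 34.5 days.
Posterior: α' = 23 + 152 = 175, β' = 8 + 34.5 = 85/2.
Predictive mean over an 8-day window = T·E[λ|data] = 8·175/(85/2) = 560/17.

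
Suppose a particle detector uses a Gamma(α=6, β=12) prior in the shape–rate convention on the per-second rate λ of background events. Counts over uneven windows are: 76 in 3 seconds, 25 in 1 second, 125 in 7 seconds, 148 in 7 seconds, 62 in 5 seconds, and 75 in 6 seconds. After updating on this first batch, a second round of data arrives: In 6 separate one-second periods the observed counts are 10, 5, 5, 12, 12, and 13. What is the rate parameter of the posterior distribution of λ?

Total count: 76 + 25 + 125 + 148 + 62 + 75 = 511.
Total exposure: 3 + 1 + 7 + 7 + 5 + 6 = 29 seconds.
After the first batch: Gamma(6 + 511, 12 + 29) = Gamma(517, 41).
Total count: 10 + 5 + 5 + 12 + 12 + 13 = 57.
Total exposure: 6 seconds.
After the second batch: Gamma(517 + 57, 41 + 6) = Gamma(574, 47).

47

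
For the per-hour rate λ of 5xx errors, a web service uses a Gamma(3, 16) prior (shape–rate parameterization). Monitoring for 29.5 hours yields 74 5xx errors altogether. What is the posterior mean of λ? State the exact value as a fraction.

Total count 74 over total exposure 29.5 hours.
By Gamma–Poisson conjugacy, the posterior is Gamma(α + Σx, β + Σt) = Gamma(3 + 74, 16 + 29.5) = Gamma(77, 91/2).
Posterior mean = α'/β' = 77/(91/2) = 22/13.

22/13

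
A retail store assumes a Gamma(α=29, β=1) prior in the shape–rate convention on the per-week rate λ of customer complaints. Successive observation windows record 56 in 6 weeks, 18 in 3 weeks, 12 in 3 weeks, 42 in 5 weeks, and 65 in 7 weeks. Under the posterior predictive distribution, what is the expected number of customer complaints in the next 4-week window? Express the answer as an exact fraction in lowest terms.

Total count: 56 + 18 + 12 + 42 + 65 = 193.
Total exposure: 6 + 3 + 3 + 5 + 7 = 24 weeks.
The Gamma prior is conjugate for the Poisson rate, so λ | data ~ Gamma(29+193, 1+24) = Gamma(222, 25).
Predictive mean over a 4-week window = T·E[λ|data] = 4·222/25 = 888/25.

888/25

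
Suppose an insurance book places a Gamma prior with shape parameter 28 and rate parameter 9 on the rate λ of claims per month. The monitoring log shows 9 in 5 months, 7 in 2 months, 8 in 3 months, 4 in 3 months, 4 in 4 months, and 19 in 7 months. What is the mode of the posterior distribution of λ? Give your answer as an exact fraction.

26/11

Total count: 9 + 7 + 8 + 4 + 4 + 19 = 51.
Total exposure: 5 + 2 + 3 + 3 + 4 + 7 = 24 months.
By Gamma–Poisson conjugacy, the posterior is Gamma(α + Σx, β + Σt) = Gamma(28 + 51, 9 + 24) = Gamma(79, 33).
Posterior mode = (α'−1)/β' = 78/33 = 26/11.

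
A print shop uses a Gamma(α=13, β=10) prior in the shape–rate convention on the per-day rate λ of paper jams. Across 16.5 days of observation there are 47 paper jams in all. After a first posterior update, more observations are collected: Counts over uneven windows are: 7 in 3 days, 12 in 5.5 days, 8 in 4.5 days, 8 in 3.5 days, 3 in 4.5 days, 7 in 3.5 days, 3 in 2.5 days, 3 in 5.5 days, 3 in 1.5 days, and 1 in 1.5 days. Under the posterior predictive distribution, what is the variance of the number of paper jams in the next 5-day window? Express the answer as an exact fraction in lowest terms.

Total count 47 over total exposure 16.5 days.
After the first batch: Gamma(13 + 47, 10 + 16.5) = Gamma(60, 53/2).
Total count: 7 + 12 + 8 + 8 + 3 + 7 + 3 + 3 + 3 + 1 = 55.
Total exposure: 3 + 5.5 + 4.5 + 3.5 + 4.5 + 3.5 + 2.5 + 5.5 + 1.5 + 1.5 = 35.5 days.
After the second batch: Gamma(60 + 55, 53/2 + 35.5) = Gamma(115, 62).
The posterior predictive for a window of length T is Negative Binomial with variance T·α'·(β'+T)/β'² = 5·115·67/3844 = 38525/3844.

38525/3844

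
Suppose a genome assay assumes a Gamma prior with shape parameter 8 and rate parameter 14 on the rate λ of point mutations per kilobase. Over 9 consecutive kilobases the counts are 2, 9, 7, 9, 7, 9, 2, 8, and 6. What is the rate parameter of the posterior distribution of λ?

Total count: 2 + 9 + 7 + 9 + 7 + 9 + 2 + 8 + 6 = 59.
Total exposure: 9 kilobases.
By Gamma–Poisson conjugacy, the posterior is Gamma(α + Σx, β + Σt) = Gamma(8 + 59, 14 + 9) = Gamma(67, 23).

23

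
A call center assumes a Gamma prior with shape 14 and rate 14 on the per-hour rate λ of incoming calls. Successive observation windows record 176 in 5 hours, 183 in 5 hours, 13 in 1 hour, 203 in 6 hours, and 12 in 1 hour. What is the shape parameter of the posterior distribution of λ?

Total count: 176 + 183 + 13 + 203 + 12 = 587.
Total exposure: 5 + 5 + 1 + 6 + 1 = 18 hours.
The Gamma prior is conjugate for the Poisson rate, so λ | data ~ Gamma(14+587, 14+18) = Gamma(601, 32).

601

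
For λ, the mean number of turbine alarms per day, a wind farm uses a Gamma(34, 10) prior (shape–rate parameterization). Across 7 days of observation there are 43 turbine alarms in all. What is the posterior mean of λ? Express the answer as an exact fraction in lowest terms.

Total count 43 over total exposure 7 days.
Posterior: α' = 34 + 43 = 77, β' = 10 + 7 = 17.
Posterior mean = α'/β' = 77/17.

77/17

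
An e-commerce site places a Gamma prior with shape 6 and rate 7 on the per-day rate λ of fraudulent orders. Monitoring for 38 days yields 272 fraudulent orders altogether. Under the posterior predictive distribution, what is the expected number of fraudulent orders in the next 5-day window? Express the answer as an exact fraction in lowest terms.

Total count 272 over total exposure 38 days.
The Gamma prior is conjugate for the Poisson rate, so λ | data ~ Gamma(6+272, 7+38) = Gamma(278, 45).
Predictive mean over a 5-day window = T·E[λ|data] = 5·278/45 = 278/9.

278/9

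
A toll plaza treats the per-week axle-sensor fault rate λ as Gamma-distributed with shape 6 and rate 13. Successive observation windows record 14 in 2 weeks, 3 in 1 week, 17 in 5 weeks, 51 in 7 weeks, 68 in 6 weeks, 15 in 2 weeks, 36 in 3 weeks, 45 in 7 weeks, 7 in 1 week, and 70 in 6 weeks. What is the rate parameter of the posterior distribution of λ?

53

Total count: 14 + 3 + 17 + 51 + 68 + 15 + 36 + 45 + 7 + 70 = 326.
Total exposure: 2 + 1 + 5 + 7 + 6 + 2 + 3 + 7 + 1 + 6 = 40 weeks.
Posterior: α' = 6 + 326 = 332, β' = 13 + 40 = 53.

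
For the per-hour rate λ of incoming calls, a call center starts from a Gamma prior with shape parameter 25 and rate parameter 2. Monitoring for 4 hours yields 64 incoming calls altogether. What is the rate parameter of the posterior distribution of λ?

Total count 64 over total exposure 4 hours.
Conjugate update: add total count to the shape and total exposure to the rate, giving Gamma(89, 6).

6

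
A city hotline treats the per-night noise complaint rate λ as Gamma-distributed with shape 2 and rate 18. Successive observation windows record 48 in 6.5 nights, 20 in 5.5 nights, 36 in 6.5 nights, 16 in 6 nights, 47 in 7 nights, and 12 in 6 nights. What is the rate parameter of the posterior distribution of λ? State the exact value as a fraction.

Total count: 48 + 20 + 36 + 16 + 47 + 12 = 179.
Total exposure: 6.5 + 5.5 + 6.5 + 6 + 7 + 6 = 37.5 nights.
The Gamma prior is conjugate for the Poisson rate, so λ | data ~ Gamma(2+179, 18+37.5) = Gamma(181, 111/2).

111/2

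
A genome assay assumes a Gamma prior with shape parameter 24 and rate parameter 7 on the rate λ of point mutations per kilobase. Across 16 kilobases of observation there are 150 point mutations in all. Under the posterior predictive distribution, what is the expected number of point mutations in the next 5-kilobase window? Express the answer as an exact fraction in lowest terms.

870/23

Total count 150 over total exposure 16 kilobases.
The Gamma prior is conjugate for the Poisson rate, so λ | data ~ Gamma(24+150, 7+16) = Gamma(174, 23).
Predictive mean over a 5-kilobase window = T·E[λ|data] = 5·174/23 = 870/23.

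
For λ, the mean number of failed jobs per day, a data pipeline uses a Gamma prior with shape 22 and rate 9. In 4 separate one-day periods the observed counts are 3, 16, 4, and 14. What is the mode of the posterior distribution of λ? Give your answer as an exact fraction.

58/13

Total count: 3 + 16 + 4 + 14 = 37.
Total exposure: 4 days.
Gamma(α, β) with Poisson data over total exposure Σt gives posterior Gamma(α+Σx, β+Σt) = Gamma(59, 13).
Posterior mode = (α'−1)/β' = 58/13.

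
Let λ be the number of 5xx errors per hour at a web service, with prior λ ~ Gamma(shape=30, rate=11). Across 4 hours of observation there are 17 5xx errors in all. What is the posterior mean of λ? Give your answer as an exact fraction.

47/15

Total count 17 over total exposure 4 hours.
The Gamma prior is conjugate for the Poisson rate, so λ | data ~ Gamma(30+17, 11+4) = Gamma(47, 15).
Posterior mean = α'/β' = 47/15.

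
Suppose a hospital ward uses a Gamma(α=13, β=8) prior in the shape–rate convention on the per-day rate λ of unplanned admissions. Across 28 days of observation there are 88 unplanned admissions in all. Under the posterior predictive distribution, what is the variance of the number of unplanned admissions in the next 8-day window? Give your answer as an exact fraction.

Total count 88 over total exposure 28 days.
The Gamma prior is conjugate for the Poisson rate, so λ | data ~ Gamma(13+88, 8+28) = Gamma(101, 36).
The posterior predictive for a window of length T is Negative Binomial with variance T·α'·(β'+T)/β'² = 8·101·44/1296 = 2222/81.

2222/81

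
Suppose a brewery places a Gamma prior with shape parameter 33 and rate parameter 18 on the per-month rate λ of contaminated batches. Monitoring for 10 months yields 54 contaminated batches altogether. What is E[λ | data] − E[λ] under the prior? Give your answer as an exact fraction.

Total count 54 over total exposure 10 months.
Conjugate update: add total count to the shape and total exposure to the rate, giving Gamma(87, 28).
Posterior mean = 87/28 = 87/28; prior mean = 33/18 = 11/6. Difference = 87/28 − 11/6 = 107/84.

107/84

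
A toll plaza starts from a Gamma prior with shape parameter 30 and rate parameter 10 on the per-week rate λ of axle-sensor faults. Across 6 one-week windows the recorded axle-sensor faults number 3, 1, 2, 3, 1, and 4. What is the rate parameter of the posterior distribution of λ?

16

Total count: 3 + 1 + 2 + 3 + 1 + 4 = 14.
Total exposure: 6 weeks.
The Gamma prior is conjugate for the Poisson rate, so λ | data ~ Gamma(30+14, 10+6) = Gamma(44, 16).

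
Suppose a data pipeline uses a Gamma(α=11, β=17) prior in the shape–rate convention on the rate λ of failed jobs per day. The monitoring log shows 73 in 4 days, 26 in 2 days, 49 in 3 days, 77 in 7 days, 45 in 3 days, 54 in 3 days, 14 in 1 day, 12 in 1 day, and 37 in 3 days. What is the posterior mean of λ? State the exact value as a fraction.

199/22

Total count: 73 + 26 + 49 + 77 + 45 + 54 + 14 + 12 + 37 = 387.
Total exposure: 4 + 2 + 3 + 7 + 3 + 3 + 1 + 1 + 3 = 27 days.
Gamma(α, β) with Poisson data over total exposure Σt gives posterior Gamma(α+Σx, β+Σt) = Gamma(398, 44).
Posterior mean = α'/β' = 398/44 = 199/22.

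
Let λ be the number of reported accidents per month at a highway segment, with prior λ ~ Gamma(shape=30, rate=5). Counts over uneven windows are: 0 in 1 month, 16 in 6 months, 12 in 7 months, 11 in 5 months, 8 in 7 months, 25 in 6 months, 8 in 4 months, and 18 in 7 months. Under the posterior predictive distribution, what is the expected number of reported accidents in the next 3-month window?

Total count: 0 + 16 + 12 + 11 + 8 + 25 + 8 + 18 = 98.
Total exposure: 1 + 6 + 7 + 5 + 7 + 6 + 4 + 7 = 43 months.
The Gamma prior is conjugate for the Poisson rate, so λ | data ~ Gamma(30+98, 5+43) = Gamma(128, 48).
Predictive mean over a 3-month window = T·E[λ|data] = 3·128/48 = 8.

8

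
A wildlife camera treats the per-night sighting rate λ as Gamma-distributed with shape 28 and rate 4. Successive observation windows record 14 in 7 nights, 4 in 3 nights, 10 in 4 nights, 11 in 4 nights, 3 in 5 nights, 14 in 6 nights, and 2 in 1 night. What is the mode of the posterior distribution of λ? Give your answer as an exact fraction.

Total count: 14 + 4 + 10 + 11 + 3 + 14 + 2 = 58.
Total exposure: 7 + 3 + 4 + 4 + 5 + 6 + 1 = 30 nights.
Posterior: α' = 28 + 58 = 86, β' = 4 + 30 = 34.
Posterior mode = (α'−1)/β' = 85/34 = 5/2.

5/2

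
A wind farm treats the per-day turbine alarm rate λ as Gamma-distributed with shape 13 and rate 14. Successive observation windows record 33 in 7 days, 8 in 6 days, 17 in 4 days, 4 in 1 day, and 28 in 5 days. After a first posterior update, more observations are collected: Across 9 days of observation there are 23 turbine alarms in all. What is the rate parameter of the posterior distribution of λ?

46

Total count: 33 + 8 + 17 + 4 + 28 = 90.
Total exposure: 7 + 6 + 4 + 1 + 5 = 23 days.
After the first batch: Gamma(13 + 90, 14 + 23) = Gamma(103, 37).
Total count 23 over total exposure 9 days.
After the second batch: Gamma(103 + 23, 37 + 9) = Gamma(126, 46).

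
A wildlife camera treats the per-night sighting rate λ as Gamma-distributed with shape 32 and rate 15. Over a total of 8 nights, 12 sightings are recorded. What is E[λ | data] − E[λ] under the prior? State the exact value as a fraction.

Total count 12 over total exposure 8 nights.
The Gamma prior is conjugate for the Poisson rate, so λ | data ~ Gamma(32+12, 15+8) = Gamma(44, 23).
Posterior mean = 44/23 = 44/23; prior mean = 32/15 = 32/15. Difference = 44/23 − 32/15 = -76/345.

-76/345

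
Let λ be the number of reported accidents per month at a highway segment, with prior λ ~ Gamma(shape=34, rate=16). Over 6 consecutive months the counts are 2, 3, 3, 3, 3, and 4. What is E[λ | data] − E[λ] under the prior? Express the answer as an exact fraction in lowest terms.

Total count: 2 + 3 + 3 + 3 + 3 + 4 = 18.
Total exposure: 6 months.
The Gamma prior is conjugate for the Poisson rate, so λ | data ~ Gamma(34+18, 16+6) = Gamma(52, 22).
Posterior mean = 52/22 = 26/11; prior mean = 34/16 = 17/8. Difference = 26/11 − 17/8 = 21/88.

21/88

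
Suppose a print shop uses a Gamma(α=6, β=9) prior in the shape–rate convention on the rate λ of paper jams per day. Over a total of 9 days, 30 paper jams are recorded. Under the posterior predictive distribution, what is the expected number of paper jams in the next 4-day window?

Total count 30 over total exposure 9 days.
Conjugate update: add total count to the shape and total exposure to the rate, giving Gamma(36, 18).
Predictive mean over a 4-day window = T·E[λ|data] = 4·36/18 = 8.

8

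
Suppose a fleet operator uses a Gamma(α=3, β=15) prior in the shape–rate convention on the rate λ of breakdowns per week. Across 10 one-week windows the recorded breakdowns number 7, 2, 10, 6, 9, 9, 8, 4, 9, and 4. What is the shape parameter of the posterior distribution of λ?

Total count: 7 + 2 + 10 + 6 + 9 + 9 + 8 + 4 + 9 + 4 = 68.
Total exposure: 10 weeks.
Gamma(α, β) with Poisson data over total exposure Σt gives posterior Gamma(α+Σx, β+Σt) = Gamma(71, 25).

71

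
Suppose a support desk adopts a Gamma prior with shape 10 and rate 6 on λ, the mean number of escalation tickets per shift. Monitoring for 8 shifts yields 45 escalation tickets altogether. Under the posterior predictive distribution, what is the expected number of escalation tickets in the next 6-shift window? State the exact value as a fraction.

165/7

Total count 45 over total exposure 8 shifts.
Conjugate update: add total count to the shape and total exposure to the rate, giving Gamma(55, 14).
Predictive mean over a 6-shift window = T·E[λ|data] = 6·55/14 = 165/7.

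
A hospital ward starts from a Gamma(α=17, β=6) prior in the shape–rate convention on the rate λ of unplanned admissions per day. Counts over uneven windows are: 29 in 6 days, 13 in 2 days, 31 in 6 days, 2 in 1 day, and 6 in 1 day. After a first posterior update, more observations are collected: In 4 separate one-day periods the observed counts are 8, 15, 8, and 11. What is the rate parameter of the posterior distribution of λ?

26

Total count: 29 + 13 + 31 + 2 + 6 = 81.
Total exposure: 6 + 2 + 6 + 1 + 1 = 16 days.
After the first batch: Gamma(17 + 81, 6 + 16) = Gamma(98, 22).
Total count: 8 + 15 + 8 + 11 = 42.
Total exposure: 4 days.
After the second batch: Gamma(98 + 42, 22 + 4) = Gamma(140, 26).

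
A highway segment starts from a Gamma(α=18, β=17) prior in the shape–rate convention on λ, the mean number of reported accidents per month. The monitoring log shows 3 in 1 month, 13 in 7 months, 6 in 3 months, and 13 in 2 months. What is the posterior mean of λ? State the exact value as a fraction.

53/30

Total count: 3 + 13 + 6 + 13 = 35.
Total exposure: 1 + 7 + 3 + 2 = 13 months.
Posterior: α' = 18 + 35 = 53, β' = 17 + 13 = 30.
Posterior mean = α'/β' = 53/30.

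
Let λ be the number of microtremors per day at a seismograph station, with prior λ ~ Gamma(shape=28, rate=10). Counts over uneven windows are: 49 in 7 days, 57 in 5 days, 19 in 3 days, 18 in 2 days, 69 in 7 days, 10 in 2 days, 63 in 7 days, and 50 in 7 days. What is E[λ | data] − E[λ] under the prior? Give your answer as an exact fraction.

223/50

Total count: 49 + 57 + 19 + 18 + 69 + 10 + 63 + 50 = 335.
Total exposure: 7 + 5 + 3 + 2 + 7 + 2 + 7 + 7 = 40 days.
Gamma(α, β) with Poisson data over total exposure Σt gives posterior Gamma(α+Σx, β+Σt) = Gamma(363, 50).
Posterior mean = 363/50 = 363/50; prior mean = 28/10 = 14/5. Difference = 363/50 − 14/5 = 223/50.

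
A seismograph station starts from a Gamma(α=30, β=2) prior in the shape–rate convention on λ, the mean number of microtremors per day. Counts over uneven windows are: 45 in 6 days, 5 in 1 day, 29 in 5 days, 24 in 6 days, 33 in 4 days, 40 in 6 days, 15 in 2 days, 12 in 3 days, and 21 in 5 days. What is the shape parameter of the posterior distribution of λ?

Total count: 45 + 5 + 29 + 24 + 33 + 40 + 15 + 12 + 21 = 224.
Total exposure: 6 + 1 + 5 + 6 + 4 + 6 + 2 + 3 + 5 = 38 days.
Posterior: α' = 30 + 224 = 254, β' = 2 + 38 = 40.

254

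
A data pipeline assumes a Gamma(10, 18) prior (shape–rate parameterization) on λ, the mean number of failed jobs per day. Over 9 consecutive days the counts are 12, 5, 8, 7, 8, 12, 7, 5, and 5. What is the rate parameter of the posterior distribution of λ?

27

Total count: 12 + 5 + 8 + 7 + 8 + 12 + 7 + 5 + 5 = 69.
Total exposure: 9 days.
The Gamma prior is conjugate for the Poisson rate, so λ | data ~ Gamma(10+69, 18+9) = Gamma(79, 27).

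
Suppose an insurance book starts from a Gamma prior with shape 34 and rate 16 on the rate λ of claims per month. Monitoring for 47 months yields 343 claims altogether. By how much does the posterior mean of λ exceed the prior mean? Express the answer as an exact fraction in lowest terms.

1945/504

Total count 343 over total exposure 47 months.
Conjugate update: add total count to the shape and total exposure to the rate, giving Gamma(377, 63).
Posterior mean = 377/63 = 377/63; prior mean = 34/16 = 17/8. Difference = 377/63 − 17/8 = 1945/504.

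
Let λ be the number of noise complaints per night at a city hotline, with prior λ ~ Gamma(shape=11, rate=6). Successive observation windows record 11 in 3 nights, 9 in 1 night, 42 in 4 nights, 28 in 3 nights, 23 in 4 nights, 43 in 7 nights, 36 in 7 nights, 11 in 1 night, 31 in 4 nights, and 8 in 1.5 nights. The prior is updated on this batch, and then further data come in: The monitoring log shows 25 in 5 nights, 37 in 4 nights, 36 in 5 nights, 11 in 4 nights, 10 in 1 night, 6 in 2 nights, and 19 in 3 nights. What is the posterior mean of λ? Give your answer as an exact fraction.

Total count: 11 + 9 + 42 + 28 + 23 + 43 + 36 + 11 + 31 + 8 = 242.
Total exposure: 3 + 1 + 4 + 3 + 4 + 7 + 7 + 1 + 4 + 1.5 = 35.5 nights.
After the first batch: Gamma(11 + 242, 6 + 35.5) = Gamma(253, 83/2).
Total count: 25 + 37 + 36 + 11 + 10 + 6 + 19 = 144.
Total exposure: 5 + 4 + 5 + 4 + 1 + 2 + 3 = 24 nights.
After the second batch: Gamma(253 + 144, 83/2 + 24) = Gamma(397, 131/2).
Posterior mean = α'/β' = 397/(131/2) = 794/131.

794/131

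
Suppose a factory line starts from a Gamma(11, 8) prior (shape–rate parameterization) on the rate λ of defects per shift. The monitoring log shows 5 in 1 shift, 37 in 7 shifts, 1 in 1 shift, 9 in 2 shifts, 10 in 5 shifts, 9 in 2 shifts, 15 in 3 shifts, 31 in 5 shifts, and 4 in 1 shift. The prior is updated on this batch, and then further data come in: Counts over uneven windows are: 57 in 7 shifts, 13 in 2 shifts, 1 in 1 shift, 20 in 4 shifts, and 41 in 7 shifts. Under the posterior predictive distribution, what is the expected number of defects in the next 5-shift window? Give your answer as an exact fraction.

165/7

Total count: 5 + 37 + 1 + 9 + 10 + 9 + 15 + 31 + 4 = 121.
Total exposure: 1 + 7 + 1 + 2 + 5 + 2 + 3 + 5 + 1 = 27 shifts.
After the first batch: Gamma(11 + 121, 8 + 27) = Gamma(132, 35).
Total count: 57 + 13 + 1 + 20 + 41 = 132.
Total exposure: 7 + 2 + 1 + 4 + 7 = 21 shifts.
After the second batch: Gamma(132 + 132, 35 + 21) = Gamma(264, 56).
Predictive mean over a 5-shift window = T·E[λ|data] = 5·264/56 = 165/7.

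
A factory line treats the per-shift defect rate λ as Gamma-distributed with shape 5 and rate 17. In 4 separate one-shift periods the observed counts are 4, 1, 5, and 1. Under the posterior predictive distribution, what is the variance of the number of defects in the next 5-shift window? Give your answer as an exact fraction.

Total count: 4 + 1 + 5 + 1 = 11.
Total exposure: 4 shifts.
The Gamma prior is conjugate for the Poisson rate, so λ | data ~ Gamma(5+11, 17+4) = Gamma(16, 21).
The posterior predictive for a window of length T is Negative Binomial with variance T·α'·(β'+T)/β'² = 5·16·26/441 = 2080/441.

2080/441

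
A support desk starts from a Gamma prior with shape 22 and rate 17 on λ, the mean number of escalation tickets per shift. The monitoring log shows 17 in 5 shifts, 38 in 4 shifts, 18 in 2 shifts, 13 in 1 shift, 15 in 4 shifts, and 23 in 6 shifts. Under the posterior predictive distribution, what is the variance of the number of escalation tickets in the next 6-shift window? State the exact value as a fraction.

Total count: 17 + 38 + 18 + 13 + 15 + 23 = 124.
Total exposure: 5 + 4 + 2 + 1 + 4 + 6 = 22 shifts.
By Gamma–Poisson conjugacy, the posterior is Gamma(α + Σx, β + Σt) = Gamma(22 + 124, 17 + 22) = Gamma(146, 39).
The posterior predictive for a window of length T is Negative Binomial with variance T·α'·(β'+T)/β'² = 6·146·45/1521 = 4380/169.

4380/169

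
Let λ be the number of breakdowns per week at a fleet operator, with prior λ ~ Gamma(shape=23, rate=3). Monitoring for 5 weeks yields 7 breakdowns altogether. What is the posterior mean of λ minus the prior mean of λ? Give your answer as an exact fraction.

-47/12

Total count 7 over total exposure 5 weeks.
Gamma(α, β) with Poisson data over total exposure Σt gives posterior Gamma(α+Σx, β+Σt) = Gamma(30, 8).
Posterior mean = 30/8 = 15/4; prior mean = 23/3 = 23/3. Difference = 15/4 − 23/3 = -47/12.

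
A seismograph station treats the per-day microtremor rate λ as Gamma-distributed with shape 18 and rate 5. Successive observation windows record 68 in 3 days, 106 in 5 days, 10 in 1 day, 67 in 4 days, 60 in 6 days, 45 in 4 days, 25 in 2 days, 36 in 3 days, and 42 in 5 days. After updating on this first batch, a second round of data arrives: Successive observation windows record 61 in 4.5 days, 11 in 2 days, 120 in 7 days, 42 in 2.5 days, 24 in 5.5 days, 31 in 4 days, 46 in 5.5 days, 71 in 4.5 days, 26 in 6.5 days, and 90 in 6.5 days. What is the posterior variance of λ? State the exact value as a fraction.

3996/29929

Total count: 68 + 106 + 10 + 67 + 60 + 45 + 25 + 36 + 42 = 459.
Total exposure: 3 + 5 + 1 + 4 + 6 + 4 + 2 + 3 + 5 = 33 days.
After the first batch: Gamma(18 + 459, 5 + 33) = Gamma(477, 38).
Total count: 61 + 11 + 120 + 42 + 24 + 31 + 46 + 71 + 26 + 90 = 522.
Total exposure: 4.5 + 2 + 7 + 2.5 + 5.5 + 4 + 5.5 + 4.5 + 6.5 + 6.5 = 48.5 days.
After the second batch: Gamma(477 + 522, 38 + 48.5) = Gamma(999, 173/2).
Posterior variance = α'/β'² = 999/(29929/4) = 3996/29929.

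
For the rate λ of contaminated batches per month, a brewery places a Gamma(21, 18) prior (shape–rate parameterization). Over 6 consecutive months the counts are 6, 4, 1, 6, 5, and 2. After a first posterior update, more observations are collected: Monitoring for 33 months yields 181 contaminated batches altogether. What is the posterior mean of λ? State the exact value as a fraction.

226/57

Total count: 6 + 4 + 1 + 6 + 5 + 2 = 24.
Total exposure: 6 months.
After the first batch: Gamma(21 + 24, 18 + 6) = Gamma(45, 24).
Total count 181 over total exposure 33 months.
After the second batch: Gamma(45 + 181, 24 + 33) = Gamma(226, 57).
Posterior mean = α'/β' = 226/57.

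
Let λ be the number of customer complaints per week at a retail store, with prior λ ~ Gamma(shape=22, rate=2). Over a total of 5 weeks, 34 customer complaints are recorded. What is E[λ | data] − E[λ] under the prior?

Total count 34 over total exposure 5 weeks.
Conjugate update: add total count to the shape and total exposure to the rate, giving Gamma(56, 7).
Posterior mean = 56/7 = 8; prior mean = 22/2 = 11. Difference = 8 − 11 = -3.

-3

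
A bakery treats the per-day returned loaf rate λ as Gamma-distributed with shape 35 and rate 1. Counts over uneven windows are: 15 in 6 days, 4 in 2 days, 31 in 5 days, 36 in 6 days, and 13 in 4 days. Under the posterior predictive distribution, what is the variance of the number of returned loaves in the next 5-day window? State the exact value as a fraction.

9715/288

Total count: 15 + 4 + 31 + 36 + 13 = 99.
Total exposure: 6 + 2 + 5 + 6 + 4 = 23 days.
Conjugate update: add total count to the shape and total exposure to the rate, giving Gamma(134, 24).
The posterior predictive for a window of length T is Negative Binomial with variance T·α'·(β'+T)/β'² = 5·134·29/576 = 9715/288.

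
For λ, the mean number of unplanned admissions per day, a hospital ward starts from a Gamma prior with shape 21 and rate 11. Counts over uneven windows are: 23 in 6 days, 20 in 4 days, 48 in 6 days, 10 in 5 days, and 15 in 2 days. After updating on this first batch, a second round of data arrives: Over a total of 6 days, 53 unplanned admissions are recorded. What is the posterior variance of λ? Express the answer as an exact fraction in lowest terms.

19/160

Total count: 23 + 20 + 48 + 10 + 15 = 116.
Total exposure: 6 + 4 + 6 + 5 + 2 = 23 days.
After the first batch: Gamma(21 + 116, 11 + 23) = Gamma(137, 34).
Total count 53 over total exposure 6 days.
After the second batch: Gamma(137 + 53, 34 + 6) = Gamma(190, 40).
Posterior variance = α'/β'² = 190/1600 = 19/160.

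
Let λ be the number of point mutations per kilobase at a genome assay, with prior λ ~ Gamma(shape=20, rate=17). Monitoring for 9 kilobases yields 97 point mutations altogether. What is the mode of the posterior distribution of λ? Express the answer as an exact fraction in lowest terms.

Total count 97 over total exposure 9 kilobases.
Gamma(α, β) with Poisson data over total exposure Σt gives posterior Gamma(α+Σx, β+Σt) = Gamma(117, 26).
Posterior mode = (α'−1)/β' = 116/26 = 58/13.

58/13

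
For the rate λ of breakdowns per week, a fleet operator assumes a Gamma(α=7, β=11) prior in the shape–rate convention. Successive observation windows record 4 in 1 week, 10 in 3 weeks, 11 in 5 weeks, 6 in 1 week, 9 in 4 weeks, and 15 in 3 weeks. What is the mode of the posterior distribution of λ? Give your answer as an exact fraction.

61/28

Total count: 4 + 10 + 11 + 6 + 9 + 15 = 55.
Total exposure: 1 + 3 + 5 + 1 + 4 + 3 = 17 weeks.
The Gamma prior is conjugate for the Poisson rate, so λ | data ~ Gamma(7+55, 11+17) = Gamma(62, 28).
Posterior mode = (α'−1)/β' = 61/28.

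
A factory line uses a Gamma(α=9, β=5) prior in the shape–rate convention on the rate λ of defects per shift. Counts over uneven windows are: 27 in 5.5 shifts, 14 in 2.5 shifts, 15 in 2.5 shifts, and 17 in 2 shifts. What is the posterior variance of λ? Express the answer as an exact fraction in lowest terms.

Total count: 27 + 14 + 15 + 17 = 73.
Total exposure: 5.5 + 2.5 + 2.5 + 2 = 12.5 shifts.
Conjugate update: add total count to the shape and total exposure to the rate, giving Gamma(82, 35/2).
Posterior variance = α'/β'² = 82/(1225/4) = 328/1225.

328/1225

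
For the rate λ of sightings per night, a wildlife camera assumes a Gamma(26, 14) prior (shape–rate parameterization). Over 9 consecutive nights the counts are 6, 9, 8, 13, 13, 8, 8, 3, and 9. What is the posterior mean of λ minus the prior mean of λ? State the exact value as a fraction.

Total count: 6 + 9 + 8 + 13 + 13 + 8 + 8 + 3 + 9 = 77.
Total exposure: 9 nights.
Conjugate update: add total count to the shape and total exposure to the rate, giving Gamma(103, 23).
Posterior mean = 103/23 = 103/23; prior mean = 26/14 = 13/7. Difference = 103/23 − 13/7 = 422/161.

422/161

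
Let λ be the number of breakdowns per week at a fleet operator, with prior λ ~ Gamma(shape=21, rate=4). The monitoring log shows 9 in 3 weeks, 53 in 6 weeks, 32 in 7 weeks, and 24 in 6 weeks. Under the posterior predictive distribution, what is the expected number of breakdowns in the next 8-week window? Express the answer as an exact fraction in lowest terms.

556/13

Total count: 9 + 53 + 32 + 24 = 118.
Total exposure: 3 + 6 + 7 + 6 = 22 weeks.
By Gamma–Poisson conjugacy, the posterior is Gamma(α + Σx, β + Σt) = Gamma(21 + 118, 4 + 22) = Gamma(139, 26).
Predictive mean over an 8-week window = T·E[λ|data] = 8·139/26 = 556/13.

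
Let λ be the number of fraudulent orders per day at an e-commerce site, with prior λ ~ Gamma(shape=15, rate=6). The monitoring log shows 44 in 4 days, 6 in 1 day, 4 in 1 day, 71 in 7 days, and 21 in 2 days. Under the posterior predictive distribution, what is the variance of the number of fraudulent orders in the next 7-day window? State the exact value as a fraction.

644/9

Total count: 44 + 6 + 4 + 71 + 21 = 146.
Total exposure: 4 + 1 + 1 + 7 + 2 = 15 days.
By Gamma–Poisson conjugacy, the posterior is Gamma(α + Σx, β + Σt) = Gamma(15 + 146, 6 + 15) = Gamma(161, 21).
The posterior predictive for a window of length T is Negative Binomial with variance T·α'·(β'+T)/β'² = 7·161·28/441 = 644/9.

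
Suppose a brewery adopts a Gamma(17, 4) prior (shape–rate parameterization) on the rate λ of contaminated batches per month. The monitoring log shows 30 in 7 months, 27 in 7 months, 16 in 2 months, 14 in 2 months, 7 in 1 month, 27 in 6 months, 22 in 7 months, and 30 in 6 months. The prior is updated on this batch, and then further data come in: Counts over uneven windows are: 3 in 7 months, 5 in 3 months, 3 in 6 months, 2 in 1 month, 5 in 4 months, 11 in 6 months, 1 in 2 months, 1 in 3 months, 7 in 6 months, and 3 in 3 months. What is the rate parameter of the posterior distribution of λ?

83

Total count: 30 + 27 + 16 + 14 + 7 + 27 + 22 + 30 = 173.
Total exposure: 7 + 7 + 2 + 2 + 1 + 6 + 7 + 6 = 38 months.
After the first batch: Gamma(17 + 173, 4 + 38) = Gamma(190, 42).
Total count: 3 + 5 + 3 + 2 + 5 + 11 + 1 + 1 + 7 + 3 = 41.
Total exposure: 7 + 3 + 6 + 1 + 4 + 6 + 2 + 3 + 6 + 3 = 41 months.
After the second batch: Gamma(190 + 41, 42 + 41) = Gamma(231, 83).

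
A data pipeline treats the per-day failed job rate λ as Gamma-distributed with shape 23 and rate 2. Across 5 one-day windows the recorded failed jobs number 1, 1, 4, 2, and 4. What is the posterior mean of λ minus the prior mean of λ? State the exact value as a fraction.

-13/2

Total count: 1 + 1 + 4 + 2 + 4 = 12.
Total exposure: 5 days.
Posterior: α' = 23 + 12 = 35, β' = 2 + 5 = 7.
Posterior mean = 35/7 = 5; prior mean = 23/2 = 23/2. Difference = 5 − 23/2 = -13/2.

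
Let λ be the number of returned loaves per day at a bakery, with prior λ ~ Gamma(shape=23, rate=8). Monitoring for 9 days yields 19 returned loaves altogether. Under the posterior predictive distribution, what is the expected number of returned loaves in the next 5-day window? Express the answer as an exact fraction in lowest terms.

Total count 19 over total exposure 9 days.
The Gamma prior is conjugate for the Poisson rate, so λ | data ~ Gamma(23+19, 8+9) = Gamma(42, 17).
Predictive mean over a 5-day window = T·E[λ|data] = 5·42/17 = 210/17.

210/17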